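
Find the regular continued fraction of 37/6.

[6; 6]

Run the Euclidean algorithm on 37 and 6; the successive quotients are the partial quotients a_0, a_1, ... (each step inverts the fractional part left over by the previous one):
  37 = 6*6 + 1, so a_0 = 6.
  6 = 6*1 + 0, so a_1 = 6.
The remainder reaches 0 after 2 divisions, so the expansion has 2 partial quotients, read off in order.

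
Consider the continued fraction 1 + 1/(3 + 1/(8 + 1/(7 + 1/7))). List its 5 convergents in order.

Using the convergent recurrence p_i = a_i*p_{i-1} + p_{i-2}, q_i = a_i*q_{i-1} + q_{i-2} with p_{-2}=0, p_{-1}=1, q_{-2}=1, q_{-1}=0:
  i=0: a_0=1, p_0 = 1*1 + 0 = 1, q_0 = 1*0 + 1 = 1.
  i=1: a_1=3, p_1 = 3*1 + 1 = 4, q_1 = 3*1 + 0 = 3.
  i=2: a_2=8, p_2 = 8*4 + 1 = 33, q_2 = 8*3 + 1 = 25.
  i=3: a_3=7, p_3 = 7*33 + 4 = 235, q_3 = 7*25 + 3 = 178.
  i=4: a_4=7, p_4 = 7*235 + 33 = 1678, q_4 = 7*178 + 25 = 1271.

1/1, 4/3, 33/25, 235/178, 1678/1271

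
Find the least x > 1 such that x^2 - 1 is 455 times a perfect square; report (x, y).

(x, y) = (64, 3)

First expand sqrt(455) as a continued fraction. With x_i = (sqrt(455) + m_i)/d_i and (m_0, d_0) = (0, 1): a_0 = floor(sqrt(455)) = 21, since 21^2 = 441 <= 455 < 484 = 22^2.
Iterate m_{i+1} = d_i*a_i - m_i, d_{i+1} = (455 - m_{i+1}^2)/d_i, a_{i+1} = floor((a_0 + m_{i+1})/d_{i+1}):
  m_1 = 1*21 - 0 = 21, d_1 = (455 - 21^2)/1 = 14/1 = 14, a_1 = floor((21 + 21)/14) = 3.
  m_2 = 14*3 - 21 = 21, d_2 = (455 - 21^2)/14 = 14/14 = 1, a_2 = floor((21 + 21)/1) = 42.
  m_3 = 1*42 - 21 = 21, d_3 = (455 - 21^2)/1 = 14/1 = 14: (m_3, d_3) = (m_1, d_1) = (21, 14), so from here the quotients repeat a_1, a_2; the period length is 2.
So sqrt(455) = [21; (3, 42)] with period length k = 2.
k is even, so the fundamental solution of x^2 - 455y^2 = 1 is (p_{k-1}, q_{k-1}) = (p_1, q_1); compute convergents through index 1.
Convergents (p_i = a_i*p_{i-1} + p_{i-2}, q_i = a_i*q_{i-1} + q_{i-2} with p_{-2}=0, p_{-1}=1, q_{-2}=1, q_{-1}=0):
  i=0: a_0=21, p_0 = 21*1 + 0 = 21, q_0 = 21*0 + 1 = 1.
  i=1: a_1=3, p_1 = 3*21 + 1 = 64, q_1 = 3*1 + 0 = 3.
Check: 64^2 - 455*3^2 = 4096 - 4095 = 1, so (x, y) = (64, 3) solves the equation, and by the theorem it is the least positive solution.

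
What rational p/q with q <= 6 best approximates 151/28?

27/5

Expand x = 151/28 as a continued fraction with the Euclidean algorithm:
  151 = 5*28 + 11, so a_0 = 5.
  28 = 2*11 + 6, so a_1 = 2.
  11 = 1*6 + 5, so a_2 = 1.
  6 = 1*5 + 1, so a_3 = 1.
  5 = 5*1 + 0, so a_4 = 5.
so x = [5; 2, 1, 1, 5].
Convergents (p_i = a_i*p_{i-1} + p_{i-2}, q_i = a_i*q_{i-1} + q_{i-2} with p_{-2}=0, p_{-1}=1, q_{-2}=1, q_{-1}=0), until the denominator exceeds 6:
  i=0: a_0=5, p_0 = 5*1 + 0 = 5, q_0 = 5*0 + 1 = 1.
  i=1: a_1=2, p_1 = 2*5 + 1 = 11, q_1 = 2*1 + 0 = 2.
  i=2: a_2=1, p_2 = 1*11 + 5 = 16, q_2 = 1*2 + 1 = 3.
  i=3: a_3=1, p_3 = 1*16 + 11 = 27, q_3 = 1*3 + 2 = 5.
  i=4: a_4=5, p_4 = 5*27 + 16 = 151, q_4 = 5*5 + 3 = 28.
q_4 = 28 > 6, so the last convergent with denominator <= 6 is p_3/q_3 = 27/5.
The closest fraction with denominator <= 6 is either p_3/q_3 or the intermediate fraction (k*p_3 + p_2)/(k*q_3 + q_2) with the largest k >= 1 whose denominator stays <= 6; these approach x as k grows, and every other convergent or intermediate fraction in range is farther away.
Largest k: floor((6 - q_2)/q_3) = floor((6 - 3)/5) = 0.
Since k = 0, no intermediate fraction beyond p_3/q_3 has denominator <= 6, so the convergent 27/5 is the closest (its error is |151*5 - 27*28|/(28*5) = 1/140).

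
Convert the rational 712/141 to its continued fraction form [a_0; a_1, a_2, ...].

Run the Euclidean algorithm on 712 and 141; the successive quotients are the partial quotients a_0, a_1, ... (each step inverts the fractional part left over by the previous one):
  712 = 5*141 + 7, so a_0 = 5.
  141 = 20*7 + 1, so a_1 = 20.
  7 = 7*1 + 0, so a_2 = 7.
The remainder reaches 0 after 3 divisions, so the expansion has 3 partial quotients, read off in order.

[5; 20, 7]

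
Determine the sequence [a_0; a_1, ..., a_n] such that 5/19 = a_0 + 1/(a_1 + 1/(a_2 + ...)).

[0; 3, 1, 4]

Run the Euclidean algorithm on 5 and 19; the successive quotients are the partial quotients a_0, a_1, ... (each step inverts the fractional part left over by the previous one):
  5 = 0*19 + 5, so a_0 = 0.
  19 = 3*5 + 4, so a_1 = 3.
  5 = 1*4 + 1, so a_2 = 1.
  4 = 4*1 + 0, so a_3 = 4.
The remainder reaches 0 after 4 divisions, so the expansion has 4 partial quotients, read off in order.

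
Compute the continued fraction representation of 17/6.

Run the Euclidean algorithm on 17 and 6; the successive quotients are the partial quotients a_0, a_1, ... (each step inverts the fractional part left over by the previous one):
  17 = 2*6 + 5, so a_0 = 2.
  6 = 1*5 + 1, so a_1 = 1.
  5 = 5*1 + 0, so a_2 = 5.
The remainder reaches 0 after 3 divisions, so the expansion has 3 partial quotients, read off in order.

[2; 1, 5]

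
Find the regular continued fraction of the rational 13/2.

Run the Euclidean algorithm on 13 and 2; the successive quotients are the partial quotients a_0, a_1, ... (each step inverts the fractional part left over by the previous one):
  13 = 6*2 + 1, so a_0 = 6.
  2 = 2*1 + 0, so a_1 = 2.
The remainder reaches 0 after 2 divisions, so the expansion has 2 partial quotients, read off in order.

[6; 2]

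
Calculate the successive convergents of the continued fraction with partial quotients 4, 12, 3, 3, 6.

4/1, 49/12, 151/37, 502/123, 3163/775

Using the convergent recurrence p_i = a_i*p_{i-1} + p_{i-2}, q_i = a_i*q_{i-1} + q_{i-2} with p_{-2}=0, p_{-1}=1, q_{-2}=1, q_{-1}=0:
  i=0: a_0=4, p_0 = 4*1 + 0 = 4, q_0 = 4*0 + 1 = 1.
  i=1: a_1=12, p_1 = 12*4 + 1 = 49, q_1 = 12*1 + 0 = 12.
  i=2: a_2=3, p_2 = 3*49 + 4 = 151, q_2 = 3*12 + 1 = 37.
  i=3: a_3=3, p_3 = 3*151 + 49 = 502, q_3 = 3*37 + 12 = 123.
  i=4: a_4=6, p_4 = 6*502 + 151 = 3163, q_4 = 6*123 + 37 = 775.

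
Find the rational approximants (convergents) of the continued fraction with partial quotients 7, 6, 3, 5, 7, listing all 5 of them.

7/1, 43/6, 136/19, 723/101, 5197/726

Using the convergent recurrence p_i = a_i*p_{i-1} + p_{i-2}, q_i = a_i*q_{i-1} + q_{i-2} with p_{-2}=0, p_{-1}=1, q_{-2}=1, q_{-1}=0:
  i=0: a_0=7, p_0 = 7*1 + 0 = 7, q_0 = 7*0 + 1 = 1.
  i=1: a_1=6, p_1 = 6*7 + 1 = 43, q_1 = 6*1 + 0 = 6.
  i=2: a_2=3, p_2 = 3*43 + 7 = 136, q_2 = 3*6 + 1 = 19.
  i=3: a_3=5, p_3 = 5*136 + 43 = 723, q_3 = 5*19 + 6 = 101.
  i=4: a_4=7, p_4 = 7*723 + 136 = 5197, q_4 = 7*101 + 19 = 726.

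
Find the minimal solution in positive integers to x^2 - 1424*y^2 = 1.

(x, y) = (500001, 13250)

First expand sqrt(1424) as a continued fraction. With x_i = (sqrt(1424) + m_i)/d_i and (m_0, d_0) = (0, 1): a_0 = floor(sqrt(1424)) = 37, since 37^2 = 1369 <= 1424 < 1444 = 38^2.
Iterate m_{i+1} = d_i*a_i - m_i, d_{i+1} = (1424 - m_{i+1}^2)/d_i, a_{i+1} = floor((a_0 + m_{i+1})/d_{i+1}):
  m_1 = 1*37 - 0 = 37, d_1 = (1424 - 37^2)/1 = 55/1 = 55, a_1 = floor((37 + 37)/55) = 1.
  m_2 = 55*1 - 37 = 18, d_2 = (1424 - 18^2)/55 = 1100/55 = 20, a_2 = floor((37 + 18)/20) = 2.
  m_3 = 20*2 - 18 = 22, d_3 = (1424 - 22^2)/20 = 940/20 = 47, a_3 = floor((37 + 22)/47) = 1.
  m_4 = 47*1 - 22 = 25, d_4 = (1424 - 25^2)/47 = 799/47 = 17, a_4 = floor((37 + 25)/17) = 3.
  m_5 = 17*3 - 25 = 26, d_5 = (1424 - 26^2)/17 = 748/17 = 44, a_5 = floor((37 + 26)/44) = 1.
  m_6 = 44*1 - 26 = 18, d_6 = (1424 - 18^2)/44 = 1100/44 = 25, a_6 = floor((37 + 18)/25) = 2.
  m_7 = 25*2 - 18 = 32, d_7 = (1424 - 32^2)/25 = 400/25 = 16, a_7 = floor((37 + 32)/16) = 4.
  m_8 = 16*4 - 32 = 32, d_8 = (1424 - 32^2)/16 = 400/16 = 25, a_8 = floor((37 + 32)/25) = 2.
  m_9 = 25*2 - 32 = 18, d_9 = (1424 - 18^2)/25 = 1100/25 = 44, a_9 = floor((37 + 18)/44) = 1.
  m_10 = 44*1 - 18 = 26, d_10 = (1424 - 26^2)/44 = 748/44 = 17, a_10 = floor((37 + 26)/17) = 3.
  m_11 = 17*3 - 26 = 25, d_11 = (1424 - 25^2)/17 = 799/17 = 47, a_11 = floor((37 + 25)/47) = 1.
  m_12 = 47*1 - 25 = 22, d_12 = (1424 - 22^2)/47 = 940/47 = 20, a_12 = floor((37 + 22)/20) = 2.
  m_13 = 20*2 - 22 = 18, d_13 = (1424 - 18^2)/20 = 1100/20 = 55, a_13 = floor((37 + 18)/55) = 1.
  m_14 = 55*1 - 18 = 37, d_14 = (1424 - 37^2)/55 = 55/55 = 1, a_14 = floor((37 + 37)/1) = 74.
  m_15 = 1*74 - 37 = 37, d_15 = (1424 - 37^2)/1 = 55/1 = 55: (m_15, d_15) = (m_1, d_1) = (37, 55), so from here the quotients repeat a_1, ..., a_14; the period length is 14.
So sqrt(1424) = [37; (1, 2, 1, 3, 1, 2, 4, 2, 1, 3, 1, 2, 1, 74)] with period length k = 14.
k is even, so the fundamental solution of x^2 - 1424y^2 = 1 is (p_{k-1}, q_{k-1}) = (p_13, q_13); compute convergents through index 13.
Convergents (p_i = a_i*p_{i-1} + p_{i-2}, q_i = a_i*q_{i-1} + q_{i-2} with p_{-2}=0, p_{-1}=1, q_{-2}=1, q_{-1}=0):
  i=0: a_0=37, p_0 = 37*1 + 0 = 37, q_0 = 37*0 + 1 = 1.
  i=1: a_1=1, p_1 = 1*37 + 1 = 38, q_1 = 1*1 + 0 = 1.
  i=2: a_2=2, p_2 = 2*38 + 37 = 113, q_2 = 2*1 + 1 = 3.
  i=3: a_3=1, p_3 = 1*113 + 38 = 151, q_3 = 1*3 + 1 = 4.
  i=4: a_4=3, p_4 = 3*151 + 113 = 566, q_4 = 3*4 + 3 = 15.
  i=5: a_5=1, p_5 = 1*566 + 151 = 717, q_5 = 1*15 + 4 = 19.
  i=6: a_6=2, p_6 = 2*717 + 566 = 2000, q_6 = 2*19 + 15 = 53.
  i=7: a_7=4, p_7 = 4*2000 + 717 = 8717, q_7 = 4*53 + 19 = 231.
  i=8: a_8=2, p_8 = 2*8717 + 2000 = 19434, q_8 = 2*231 + 53 = 515.
  i=9: a_9=1, p_9 = 1*19434 + 8717 = 28151, q_9 = 1*515 + 231 = 746.
  i=10: a_10=3, p_10 = 3*28151 + 19434 = 103887, q_10 = 3*746 + 515 = 2753.
  i=11: a_11=1, p_11 = 1*103887 + 28151 = 132038, q_11 = 1*2753 + 746 = 3499.
  i=12: a_12=2, p_12 = 2*132038 + 103887 = 367963, q_12 = 2*3499 + 2753 = 9751.
  i=13: a_13=1, p_13 = 1*367963 + 132038 = 500001, q_13 = 1*9751 + 3499 = 13250.
Check: 500001^2 - 1424*13250^2 = 250001000001 - 250001000000 = 1, so (x, y) = (500001, 13250) solves the equation, and by the theorem it is the least positive solution.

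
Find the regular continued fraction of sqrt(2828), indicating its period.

Write x_i = (sqrt(2828) + m_i)/d_i with (m_0, d_0) = (0, 1). a_0 = floor(sqrt(2828)) = 53, since 53^2 = 2809 <= 2828 < 2916 = 54^2.
Iterate m_{i+1} = d_i*a_i - m_i, d_{i+1} = (2828 - m_{i+1}^2)/d_i, a_{i+1} = floor((a_0 + m_{i+1})/d_{i+1}):
  m_1 = 1*53 - 0 = 53, d_1 = (2828 - 53^2)/1 = 19/1 = 19, a_1 = floor((53 + 53)/19) = 5.
  m_2 = 19*5 - 53 = 42, d_2 = (2828 - 42^2)/19 = 1064/19 = 56, a_2 = floor((53 + 42)/56) = 1.
  m_3 = 56*1 - 42 = 14, d_3 = (2828 - 14^2)/56 = 2632/56 = 47, a_3 = floor((53 + 14)/47) = 1.
  m_4 = 47*1 - 14 = 33, d_4 = (2828 - 33^2)/47 = 1739/47 = 37, a_4 = floor((53 + 33)/37) = 2.
  m_5 = 37*2 - 33 = 41, d_5 = (2828 - 41^2)/37 = 1147/37 = 31, a_5 = floor((53 + 41)/31) = 3.
  m_6 = 31*3 - 41 = 52, d_6 = (2828 - 52^2)/31 = 124/31 = 4, a_6 = floor((53 + 52)/4) = 26.
  m_7 = 4*26 - 52 = 52, d_7 = (2828 - 52^2)/4 = 124/4 = 31, a_7 = floor((53 + 52)/31) = 3.
  m_8 = 31*3 - 52 = 41, d_8 = (2828 - 41^2)/31 = 1147/31 = 37, a_8 = floor((53 + 41)/37) = 2.
  m_9 = 37*2 - 41 = 33, d_9 = (2828 - 33^2)/37 = 1739/37 = 47, a_9 = floor((53 + 33)/47) = 1.
  m_10 = 47*1 - 33 = 14, d_10 = (2828 - 14^2)/47 = 2632/47 = 56, a_10 = floor((53 + 14)/56) = 1.
  m_11 = 56*1 - 14 = 42, d_11 = (2828 - 42^2)/56 = 1064/56 = 19, a_11 = floor((53 + 42)/19) = 5.
  m_12 = 19*5 - 42 = 53, d_12 = (2828 - 53^2)/19 = 19/19 = 1, a_12 = floor((53 + 53)/1) = 106.
  m_13 = 1*106 - 53 = 53, d_13 = (2828 - 53^2)/1 = 19/1 = 19: (m_13, d_13) = (m_1, d_1) = (53, 19), so from here the quotients repeat a_1, ..., a_12; the period length is 12.
Hence the expansion of sqrt(2828) is a_0 = 53 followed by the repeating block 5, 1, 1, 2, 3, 26, 3, 2, 1, 1, 5, 106 (period 12).

[53; (5, 1, 1, 2, 3, 26, 3, 2, 1, 1, 5, 106)]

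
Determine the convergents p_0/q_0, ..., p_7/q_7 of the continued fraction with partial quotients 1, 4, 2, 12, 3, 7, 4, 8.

Using the convergent recurrence p_i = a_i*p_{i-1} + p_{i-2}, q_i = a_i*q_{i-1} + q_{i-2} with p_{-2}=0, p_{-1}=1, q_{-2}=1, q_{-1}=0:
  i=0: a_0=1, p_0 = 1*1 + 0 = 1, q_0 = 1*0 + 1 = 1.
  i=1: a_1=4, p_1 = 4*1 + 1 = 5, q_1 = 4*1 + 0 = 4.
  i=2: a_2=2, p_2 = 2*5 + 1 = 11, q_2 = 2*4 + 1 = 9.
  i=3: a_3=12, p_3 = 12*11 + 5 = 137, q_3 = 12*9 + 4 = 112.
  i=4: a_4=3, p_4 = 3*137 + 11 = 422, q_4 = 3*112 + 9 = 345.
  i=5: a_5=7, p_5 = 7*422 + 137 = 3091, q_5 = 7*345 + 112 = 2527.
  i=6: a_6=4, p_6 = 4*3091 + 422 = 12786, q_6 = 4*2527 + 345 = 10453.
  i=7: a_7=8, p_7 = 8*12786 + 3091 = 105379, q_7 = 8*10453 + 2527 = 86151.

1/1, 5/4, 11/9, 137/112, 422/345, 3091/2527, 12786/10453, 105379/86151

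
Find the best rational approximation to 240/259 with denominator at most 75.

Expand x = 240/259 as a continued fraction with the Euclidean algorithm:
  240 = 0*259 + 240, so a_0 = 0.
  259 = 1*240 + 19, so a_1 = 1.
  240 = 12*19 + 12, so a_2 = 12.
  19 = 1*12 + 7, so a_3 = 1.
  12 = 1*7 + 5, so a_4 = 1.
  7 = 1*5 + 2, so a_5 = 1.
  5 = 2*2 + 1, so a_6 = 2.
  2 = 2*1 + 0, so a_7 = 2.
so x = [0; 1, 12, 1, 1, 1, 2, 2].
Convergents (p_i = a_i*p_{i-1} + p_{i-2}, q_i = a_i*q_{i-1} + q_{i-2} with p_{-2}=0, p_{-1}=1, q_{-2}=1, q_{-1}=0), until the denominator exceeds 75:
  i=0: a_0=0, p_0 = 0*1 + 0 = 0, q_0 = 0*0 + 1 = 1.
  i=1: a_1=1, p_1 = 1*0 + 1 = 1, q_1 = 1*1 + 0 = 1.
  i=2: a_2=12, p_2 = 12*1 + 0 = 12, q_2 = 12*1 + 1 = 13.
  i=3: a_3=1, p_3 = 1*12 + 1 = 13, q_3 = 1*13 + 1 = 14.
  i=4: a_4=1, p_4 = 1*13 + 12 = 25, q_4 = 1*14 + 13 = 27.
  i=5: a_5=1, p_5 = 1*25 + 13 = 38, q_5 = 1*27 + 14 = 41.
  i=6: a_6=2, p_6 = 2*38 + 25 = 101, q_6 = 2*41 + 27 = 109.
q_6 = 109 > 75, so the last convergent with denominator <= 75 is p_5/q_5 = 38/41.
The closest fraction with denominator <= 75 is either p_5/q_5 or the intermediate fraction (k*p_5 + p_4)/(k*q_5 + q_4) with the largest k >= 1 whose denominator stays <= 75; these approach x as k grows, and every other convergent or intermediate fraction in range is farther away.
Largest k: floor((75 - q_4)/q_5) = floor((75 - 27)/41) = 1.
That gives (1*38 + 25)/(1*41 + 27) = 63/68.
Compare the errors: |x - 38/41| = |240*41 - 38*259|/(259*41) = 2/10619, and |x - 63/68| = |240*68 - 63*259|/(259*68) = 3/17612.
Cross-multiplying, 3*10619 = 31857 < 35224 = 2*17612, so 3/17612 is smaller: the intermediate fraction 63/68 is closer to x than 38/41.

63/68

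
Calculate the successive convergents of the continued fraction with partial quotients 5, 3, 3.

Using the convergent recurrence p_i = a_i*p_{i-1} + p_{i-2}, q_i = a_i*q_{i-1} + q_{i-2} with p_{-2}=0, p_{-1}=1, q_{-2}=1, q_{-1}=0:
  i=0: a_0=5, p_0 = 5*1 + 0 = 5, q_0 = 5*0 + 1 = 1.
  i=1: a_1=3, p_1 = 3*5 + 1 = 16, q_1 = 3*1 + 0 = 3.
  i=2: a_2=3, p_2 = 3*16 + 5 = 53, q_2 = 3*3 + 1 = 10.

5/1, 16/3, 53/10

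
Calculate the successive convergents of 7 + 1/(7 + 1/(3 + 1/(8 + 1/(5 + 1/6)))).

Using the convergent recurrence p_i = a_i*p_{i-1} + p_{i-2}, q_i = a_i*q_{i-1} + q_{i-2} with p_{-2}=0, p_{-1}=1, q_{-2}=1, q_{-1}=0:
  i=0: a_0=7, p_0 = 7*1 + 0 = 7, q_0 = 7*0 + 1 = 1.
  i=1: a_1=7, p_1 = 7*7 + 1 = 50, q_1 = 7*1 + 0 = 7.
  i=2: a_2=3, p_2 = 3*50 + 7 = 157, q_2 = 3*7 + 1 = 22.
  i=3: a_3=8, p_3 = 8*157 + 50 = 1306, q_3 = 8*22 + 7 = 183.
  i=4: a_4=5, p_4 = 5*1306 + 157 = 6687, q_4 = 5*183 + 22 = 937.
  i=5: a_5=6, p_5 = 6*6687 + 1306 = 41428, q_5 = 6*937 + 183 = 5805.

7/1, 50/7, 157/22, 1306/183, 6687/937, 41428/5805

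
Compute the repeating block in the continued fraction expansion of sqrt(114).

Write x_i = (sqrt(114) + m_i)/d_i with (m_0, d_0) = (0, 1). a_0 = floor(sqrt(114)) = 10, since 10^2 = 100 <= 114 < 121 = 11^2.
Iterate m_{i+1} = d_i*a_i - m_i, d_{i+1} = (114 - m_{i+1}^2)/d_i, a_{i+1} = floor((a_0 + m_{i+1})/d_{i+1}):
  m_1 = 1*10 - 0 = 10, d_1 = (114 - 10^2)/1 = 14/1 = 14, a_1 = floor((10 + 10)/14) = 1.
  m_2 = 14*1 - 10 = 4, d_2 = (114 - 4^2)/14 = 98/14 = 7, a_2 = floor((10 + 4)/7) = 2.
  m_3 = 7*2 - 4 = 10, d_3 = (114 - 10^2)/7 = 14/7 = 2, a_3 = floor((10 + 10)/2) = 10.
  m_4 = 2*10 - 10 = 10, d_4 = (114 - 10^2)/2 = 14/2 = 7, a_4 = floor((10 + 10)/7) = 2.
  m_5 = 7*2 - 10 = 4, d_5 = (114 - 4^2)/7 = 98/7 = 14, a_5 = floor((10 + 4)/14) = 1.
  m_6 = 14*1 - 4 = 10, d_6 = (114 - 10^2)/14 = 14/14 = 1, a_6 = floor((10 + 10)/1) = 20.
  m_7 = 1*20 - 10 = 10, d_7 = (114 - 10^2)/1 = 14/1 = 14: (m_7, d_7) = (m_1, d_1) = (10, 14), so from here the quotients repeat a_1, ..., a_6; the period length is 6.
Hence the expansion of sqrt(114) is a_0 = 10 followed by the repeating block 1, 2, 10, 2, 1, 20 (period 6).

[10; (1, 2, 10, 2, 1, 20)]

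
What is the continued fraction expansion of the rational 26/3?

[8; 1, 2]

Run the Euclidean algorithm on 26 and 3; the successive quotients are the partial quotients a_0, a_1, ... (each step inverts the fractional part left over by the previous one):
  26 = 8*3 + 2, so a_0 = 8.
  3 = 1*2 + 1, so a_1 = 1.
  2 = 2*1 + 0, so a_2 = 2.
The remainder reaches 0 after 3 divisions, so the expansion has 3 partial quotients, read off in order.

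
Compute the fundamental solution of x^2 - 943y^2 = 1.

First expand sqrt(943) as a continued fraction. With x_i = (sqrt(943) + m_i)/d_i and (m_0, d_0) = (0, 1): a_0 = floor(sqrt(943)) = 30, since 30^2 = 900 <= 943 < 961 = 31^2.
Iterate m_{i+1} = d_i*a_i - m_i, d_{i+1} = (943 - m_{i+1}^2)/d_i, a_{i+1} = floor((a_0 + m_{i+1})/d_{i+1}):
  m_1 = 1*30 - 0 = 30, d_1 = (943 - 30^2)/1 = 43/1 = 43, a_1 = floor((30 + 30)/43) = 1.
  m_2 = 43*1 - 30 = 13, d_2 = (943 - 13^2)/43 = 774/43 = 18, a_2 = floor((30 + 13)/18) = 2.
  m_3 = 18*2 - 13 = 23, d_3 = (943 - 23^2)/18 = 414/18 = 23, a_3 = floor((30 + 23)/23) = 2.
  m_4 = 23*2 - 23 = 23, d_4 = (943 - 23^2)/23 = 414/23 = 18, a_4 = floor((30 + 23)/18) = 2.
  m_5 = 18*2 - 23 = 13, d_5 = (943 - 13^2)/18 = 774/18 = 43, a_5 = floor((30 + 13)/43) = 1.
  m_6 = 43*1 - 13 = 30, d_6 = (943 - 30^2)/43 = 43/43 = 1, a_6 = floor((30 + 30)/1) = 60.
  m_7 = 1*60 - 30 = 30, d_7 = (943 - 30^2)/1 = 43/1 = 43: (m_7, d_7) = (m_1, d_1) = (30, 43), so from here the quotients repeat a_1, ..., a_6; the period length is 6.
So sqrt(943) = [30; (1, 2, 2, 2, 1, 60)] with period length k = 6.
k is even, so the fundamental solution of x^2 - 943y^2 = 1 is (p_{k-1}, q_{k-1}) = (p_5, q_5); compute convergents through index 5.
Convergents (p_i = a_i*p_{i-1} + p_{i-2}, q_i = a_i*q_{i-1} + q_{i-2} with p_{-2}=0, p_{-1}=1, q_{-2}=1, q_{-1}=0):
  i=0: a_0=30, p_0 = 30*1 + 0 = 30, q_0 = 30*0 + 1 = 1.
  i=1: a_1=1, p_1 = 1*30 + 1 = 31, q_1 = 1*1 + 0 = 1.
  i=2: a_2=2, p_2 = 2*31 + 30 = 92, q_2 = 2*1 + 1 = 3.
  i=3: a_3=2, p_3 = 2*92 + 31 = 215, q_3 = 2*3 + 1 = 7.
  i=4: a_4=2, p_4 = 2*215 + 92 = 522, q_4 = 2*7 + 3 = 17.
  i=5: a_5=1, p_5 = 1*522 + 215 = 737, q_5 = 1*17 + 7 = 24.
Check: 737^2 - 943*24^2 = 543169 - 543168 = 1, so (x, y) = (737, 24) solves the equation, and by the theorem it is the least positive solution.

(x, y) = (737, 24)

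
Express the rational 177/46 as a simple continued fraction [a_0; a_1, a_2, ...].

[3; 1, 5, 1, 1, 3]

Run the Euclidean algorithm on 177 and 46; the successive quotients are the partial quotients a_0, a_1, ... (each step inverts the fractional part left over by the previous one):
  177 = 3*46 + 39, so a_0 = 3.
  46 = 1*39 + 7, so a_1 = 1.
  39 = 5*7 + 4, so a_2 = 5.
  7 = 1*4 + 3, so a_3 = 1.
  4 = 1*3 + 1, so a_4 = 1.
  3 = 3*1 + 0, so a_5 = 3.
The remainder reaches 0 after 6 divisions, so the expansion has 6 partial quotients, read off in order.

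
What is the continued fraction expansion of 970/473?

Run the Euclidean algorithm on 970 and 473; the successive quotients are the partial quotients a_0, a_1, ... (each step inverts the fractional part left over by the previous one):
  970 = 2*473 + 24, so a_0 = 2.
  473 = 19*24 + 17, so a_1 = 19.
  24 = 1*17 + 7, so a_2 = 1.
  17 = 2*7 + 3, so a_3 = 2.
  7 = 2*3 + 1, so a_4 = 2.
  3 = 3*1 + 0, so a_5 = 3.
The remainder reaches 0 after 6 divisions, so the expansion has 6 partial quotients, read off in order.

[2; 19, 1, 2, 2, 3]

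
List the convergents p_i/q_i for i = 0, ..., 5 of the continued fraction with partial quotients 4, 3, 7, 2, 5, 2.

Using the convergent recurrence p_i = a_i*p_{i-1} + p_{i-2}, q_i = a_i*q_{i-1} + q_{i-2} with p_{-2}=0, p_{-1}=1, q_{-2}=1, q_{-1}=0:
  i=0: a_0=4, p_0 = 4*1 + 0 = 4, q_0 = 4*0 + 1 = 1.
  i=1: a_1=3, p_1 = 3*4 + 1 = 13, q_1 = 3*1 + 0 = 3.
  i=2: a_2=7, p_2 = 7*13 + 4 = 95, q_2 = 7*3 + 1 = 22.
  i=3: a_3=2, p_3 = 2*95 + 13 = 203, q_3 = 2*22 + 3 = 47.
  i=4: a_4=5, p_4 = 5*203 + 95 = 1110, q_4 = 5*47 + 22 = 257.
  i=5: a_5=2, p_5 = 2*1110 + 203 = 2423, q_5 = 2*257 + 47 = 561.

4/1, 13/3, 95/22, 203/47, 1110/257, 2423/561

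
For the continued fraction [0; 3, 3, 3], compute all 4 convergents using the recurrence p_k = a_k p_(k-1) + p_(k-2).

0/1, 1/3, 3/10, 10/33

Using the convergent recurrence p_i = a_i*p_{i-1} + p_{i-2}, q_i = a_i*q_{i-1} + q_{i-2} with p_{-2}=0, p_{-1}=1, q_{-2}=1, q_{-1}=0:
  i=0: a_0=0, p_0 = 0*1 + 0 = 0, q_0 = 0*0 + 1 = 1.
  i=1: a_1=3, p_1 = 3*0 + 1 = 1, q_1 = 3*1 + 0 = 3.
  i=2: a_2=3, p_2 = 3*1 + 0 = 3, q_2 = 3*3 + 1 = 10.
  i=3: a_3=3, p_3 = 3*3 + 1 = 10, q_3 = 3*10 + 3 = 33.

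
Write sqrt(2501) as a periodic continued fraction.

[50; (100)]

Write x_i = (sqrt(2501) + m_i)/d_i with (m_0, d_0) = (0, 1). a_0 = floor(sqrt(2501)) = 50, since 50^2 = 2500 <= 2501 < 2601 = 51^2.
Iterate m_{i+1} = d_i*a_i - m_i, d_{i+1} = (2501 - m_{i+1}^2)/d_i, a_{i+1} = floor((a_0 + m_{i+1})/d_{i+1}):
  m_1 = 1*50 - 0 = 50, d_1 = (2501 - 50^2)/1 = 1/1 = 1, a_1 = floor((50 + 50)/1) = 100.
  m_2 = 1*100 - 50 = 50, d_2 = (2501 - 50^2)/1 = 1/1 = 1: (m_2, d_2) = (m_1, d_1) = (50, 1), so from here the quotient a_1 repeats; the period length is 1.
Hence the expansion of sqrt(2501) is a_0 = 50 followed by the repeating block 100 (period 1).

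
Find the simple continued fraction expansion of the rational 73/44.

Run the Euclidean algorithm on 73 and 44; the successive quotients are the partial quotients a_0, a_1, ... (each step inverts the fractional part left over by the previous one):
  73 = 1*44 + 29, so a_0 = 1.
  44 = 1*29 + 15, so a_1 = 1.
  29 = 1*15 + 14, so a_2 = 1.
  15 = 1*14 + 1, so a_3 = 1.
  14 = 14*1 + 0, so a_4 = 14.
The remainder reaches 0 after 5 divisions, so the expansion has 5 partial quotients, read off in order.

[1; 1, 1, 1, 14]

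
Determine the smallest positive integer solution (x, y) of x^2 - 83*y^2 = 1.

First expand sqrt(83) as a continued fraction. With x_i = (sqrt(83) + m_i)/d_i and (m_0, d_0) = (0, 1): a_0 = floor(sqrt(83)) = 9, since 9^2 = 81 <= 83 < 100 = 10^2.
Iterate m_{i+1} = d_i*a_i - m_i, d_{i+1} = (83 - m_{i+1}^2)/d_i, a_{i+1} = floor((a_0 + m_{i+1})/d_{i+1}):
  m_1 = 1*9 - 0 = 9, d_1 = (83 - 9^2)/1 = 2/1 = 2, a_1 = floor((9 + 9)/2) = 9.
  m_2 = 2*9 - 9 = 9, d_2 = (83 - 9^2)/2 = 2/2 = 1, a_2 = floor((9 + 9)/1) = 18.
  m_3 = 1*18 - 9 = 9, d_3 = (83 - 9^2)/1 = 2/1 = 2: (m_3, d_3) = (m_1, d_1) = (9, 2), so from here the quotients repeat a_1, a_2; the period length is 2.
So sqrt(83) = [9; (9, 18)] with period length k = 2.
k is even, so the fundamental solution of x^2 - 83y^2 = 1 is (p_{k-1}, q_{k-1}) = (p_1, q_1); compute convergents through index 1.
Convergents (p_i = a_i*p_{i-1} + p_{i-2}, q_i = a_i*q_{i-1} + q_{i-2} with p_{-2}=0, p_{-1}=1, q_{-2}=1, q_{-1}=0):
  i=0: a_0=9, p_0 = 9*1 + 0 = 9, q_0 = 9*0 + 1 = 1.
  i=1: a_1=9, p_1 = 9*9 + 1 = 82, q_1 = 9*1 + 0 = 9.
Check: 82^2 - 83*9^2 = 6724 - 6723 = 1, so (x, y) = (82, 9) solves the equation, and by the theorem it is the least positive solution.

(x, y) = (82, 9)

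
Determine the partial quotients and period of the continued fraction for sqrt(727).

[26; (1, 25, 1, 52)]

Write x_i = (sqrt(727) + m_i)/d_i with (m_0, d_0) = (0, 1). a_0 = floor(sqrt(727)) = 26, since 26^2 = 676 <= 727 < 729 = 27^2.
Iterate m_{i+1} = d_i*a_i - m_i, d_{i+1} = (727 - m_{i+1}^2)/d_i, a_{i+1} = floor((a_0 + m_{i+1})/d_{i+1}):
  m_1 = 1*26 - 0 = 26, d_1 = (727 - 26^2)/1 = 51/1 = 51, a_1 = floor((26 + 26)/51) = 1.
  m_2 = 51*1 - 26 = 25, d_2 = (727 - 25^2)/51 = 102/51 = 2, a_2 = floor((26 + 25)/2) = 25.
  m_3 = 2*25 - 25 = 25, d_3 = (727 - 25^2)/2 = 102/2 = 51, a_3 = floor((26 + 25)/51) = 1.
  m_4 = 51*1 - 25 = 26, d_4 = (727 - 26^2)/51 = 51/51 = 1, a_4 = floor((26 + 26)/1) = 52.
  m_5 = 1*52 - 26 = 26, d_5 = (727 - 26^2)/1 = 51/1 = 51: (m_5, d_5) = (m_1, d_1) = (26, 51), so from here the quotients repeat a_1, ..., a_4; the period length is 4.
Hence the expansion of sqrt(727) is a_0 = 26 followed by the repeating block 1, 25, 1, 52 (period 4).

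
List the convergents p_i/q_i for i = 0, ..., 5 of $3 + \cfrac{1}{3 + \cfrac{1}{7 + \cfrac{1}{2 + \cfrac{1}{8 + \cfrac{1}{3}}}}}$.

Using the convergent recurrence p_i = a_i*p_{i-1} + p_{i-2}, q_i = a_i*q_{i-1} + q_{i-2} with p_{-2}=0, p_{-1}=1, q_{-2}=1, q_{-1}=0:
  i=0: a_0=3, p_0 = 3*1 + 0 = 3, q_0 = 3*0 + 1 = 1.
  i=1: a_1=3, p_1 = 3*3 + 1 = 10, q_1 = 3*1 + 0 = 3.
  i=2: a_2=7, p_2 = 7*10 + 3 = 73, q_2 = 7*3 + 1 = 22.
  i=3: a_3=2, p_3 = 2*73 + 10 = 156, q_3 = 2*22 + 3 = 47.
  i=4: a_4=8, p_4 = 8*156 + 73 = 1321, q_4 = 8*47 + 22 = 398.
  i=5: a_5=3, p_5 = 3*1321 + 156 = 4119, q_5 = 3*398 + 47 = 1241.

3/1, 10/3, 73/22, 156/47, 1321/398, 4119/1241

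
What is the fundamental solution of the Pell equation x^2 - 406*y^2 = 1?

First expand sqrt(406) as a continued fraction. With x_i = (sqrt(406) + m_i)/d_i and (m_0, d_0) = (0, 1): a_0 = floor(sqrt(406)) = 20, since 20^2 = 400 <= 406 < 441 = 21^2.
Iterate m_{i+1} = d_i*a_i - m_i, d_{i+1} = (406 - m_{i+1}^2)/d_i, a_{i+1} = floor((a_0 + m_{i+1})/d_{i+1}):
  m_1 = 1*20 - 0 = 20, d_1 = (406 - 20^2)/1 = 6/1 = 6, a_1 = floor((20 + 20)/6) = 6.
  m_2 = 6*6 - 20 = 16, d_2 = (406 - 16^2)/6 = 150/6 = 25, a_2 = floor((20 + 16)/25) = 1.
  m_3 = 25*1 - 16 = 9, d_3 = (406 - 9^2)/25 = 325/25 = 13, a_3 = floor((20 + 9)/13) = 2.
  m_4 = 13*2 - 9 = 17, d_4 = (406 - 17^2)/13 = 117/13 = 9, a_4 = floor((20 + 17)/9) = 4.
  m_5 = 9*4 - 17 = 19, d_5 = (406 - 19^2)/9 = 45/9 = 5, a_5 = floor((20 + 19)/5) = 7.
  m_6 = 5*7 - 19 = 16, d_6 = (406 - 16^2)/5 = 150/5 = 30, a_6 = floor((20 + 16)/30) = 1.
  m_7 = 30*1 - 16 = 14, d_7 = (406 - 14^2)/30 = 210/30 = 7, a_7 = floor((20 + 14)/7) = 4.
  m_8 = 7*4 - 14 = 14, d_8 = (406 - 14^2)/7 = 210/7 = 30, a_8 = floor((20 + 14)/30) = 1.
  m_9 = 30*1 - 14 = 16, d_9 = (406 - 16^2)/30 = 150/30 = 5, a_9 = floor((20 + 16)/5) = 7.
  m_10 = 5*7 - 16 = 19, d_10 = (406 - 19^2)/5 = 45/5 = 9, a_10 = floor((20 + 19)/9) = 4.
  m_11 = 9*4 - 19 = 17, d_11 = (406 - 17^2)/9 = 117/9 = 13, a_11 = floor((20 + 17)/13) = 2.
  m_12 = 13*2 - 17 = 9, d_12 = (406 - 9^2)/13 = 325/13 = 25, a_12 = floor((20 + 9)/25) = 1.
  m_13 = 25*1 - 9 = 16, d_13 = (406 - 16^2)/25 = 150/25 = 6, a_13 = floor((20 + 16)/6) = 6.
  m_14 = 6*6 - 16 = 20, d_14 = (406 - 20^2)/6 = 6/6 = 1, a_14 = floor((20 + 20)/1) = 40.
  m_15 = 1*40 - 20 = 20, d_15 = (406 - 20^2)/1 = 6/1 = 6: (m_15, d_15) = (m_1, d_1) = (20, 6), so from here the quotients repeat a_1, ..., a_14; the period length is 14.
So sqrt(406) = [20; (6, 1, 2, 4, 7, 1, 4, 1, 7, 4, 2, 1, 6, 40)] with period length k = 14.
k is even, so the fundamental solution of x^2 - 406y^2 = 1 is (p_{k-1}, q_{k-1}) = (p_13, q_13); compute convergents through index 13.
Convergents (p_i = a_i*p_{i-1} + p_{i-2}, q_i = a_i*q_{i-1} + q_{i-2} with p_{-2}=0, p_{-1}=1, q_{-2}=1, q_{-1}=0):
  i=0: a_0=20, p_0 = 20*1 + 0 = 20, q_0 = 20*0 + 1 = 1.
  i=1: a_1=6, p_1 = 6*20 + 1 = 121, q_1 = 6*1 + 0 = 6.
  i=2: a_2=1, p_2 = 1*121 + 20 = 141, q_2 = 1*6 + 1 = 7.
  i=3: a_3=2, p_3 = 2*141 + 121 = 403, q_3 = 2*7 + 6 = 20.
  i=4: a_4=4, p_4 = 4*403 + 141 = 1753, q_4 = 4*20 + 7 = 87.
  i=5: a_5=7, p_5 = 7*1753 + 403 = 12674, q_5 = 7*87 + 20 = 629.
  i=6: a_6=1, p_6 = 1*12674 + 1753 = 14427, q_6 = 1*629 + 87 = 716.
  i=7: a_7=4, p_7 = 4*14427 + 12674 = 70382, q_7 = 4*716 + 629 = 3493.
  i=8: a_8=1, p_8 = 1*70382 + 14427 = 84809, q_8 = 1*3493 + 716 = 4209.
  i=9: a_9=7, p_9 = 7*84809 + 70382 = 664045, q_9 = 7*4209 + 3493 = 32956.
  i=10: a_10=4, p_10 = 4*664045 + 84809 = 2740989, q_10 = 4*32956 + 4209 = 136033.
  i=11: a_11=2, p_11 = 2*2740989 + 664045 = 6146023, q_11 = 2*136033 + 32956 = 305022.
  i=12: a_12=1, p_12 = 1*6146023 + 2740989 = 8887012, q_12 = 1*305022 + 136033 = 441055.
  i=13: a_13=6, p_13 = 6*8887012 + 6146023 = 59468095, q_13 = 6*441055 + 305022 = 2951352.
Check: 59468095^2 - 406*2951352^2 = 3536454322929025 - 3536454322929024 = 1, so (x, y) = (59468095, 2951352) solves the equation, and by the theorem it is the least positive solution.

(x, y) = (59468095, 2951352)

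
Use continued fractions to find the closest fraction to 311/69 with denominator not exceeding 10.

9/2

Expand x = 311/69 as a continued fraction with the Euclidean algorithm:
  311 = 4*69 + 35, so a_0 = 4.
  69 = 1*35 + 34, so a_1 = 1.
  35 = 1*34 + 1, so a_2 = 1.
  34 = 34*1 + 0, so a_3 = 34.
so x = [4; 1, 1, 34].
Convergents (p_i = a_i*p_{i-1} + p_{i-2}, q_i = a_i*q_{i-1} + q_{i-2} with p_{-2}=0, p_{-1}=1, q_{-2}=1, q_{-1}=0), until the denominator exceeds 10:
  i=0: a_0=4, p_0 = 4*1 + 0 = 4, q_0 = 4*0 + 1 = 1.
  i=1: a_1=1, p_1 = 1*4 + 1 = 5, q_1 = 1*1 + 0 = 1.
  i=2: a_2=1, p_2 = 1*5 + 4 = 9, q_2 = 1*1 + 1 = 2.
  i=3: a_3=34, p_3 = 34*9 + 5 = 311, q_3 = 34*2 + 1 = 69.
q_3 = 69 > 10, so the last convergent with denominator <= 10 is p_2/q_2 = 9/2.
The closest fraction with denominator <= 10 is either p_2/q_2 or the intermediate fraction (k*p_2 + p_1)/(k*q_2 + q_1) with the largest k >= 1 whose denominator stays <= 10; these approach x as k grows, and every other convergent or intermediate fraction in range is farther away.
Largest k: floor((10 - q_1)/q_2) = floor((10 - 1)/2) = 4.
That gives (4*9 + 5)/(4*2 + 1) = 41/9.
Compare the errors: |x - 9/2| = |311*2 - 9*69|/(69*2) = 1/138, and |x - 41/9| = |311*9 - 41*69|/(69*9) = 30/621.
Cross-multiplying, 1*621 = 621 < 4140 = 30*138, so 1/138 is smaller: the convergent 9/2 is closer to x than 41/9.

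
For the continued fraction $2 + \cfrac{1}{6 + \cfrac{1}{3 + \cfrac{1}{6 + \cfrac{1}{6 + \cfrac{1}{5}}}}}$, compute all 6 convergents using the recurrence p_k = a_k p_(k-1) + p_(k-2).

Using the convergent recurrence p_i = a_i*p_{i-1} + p_{i-2}, q_i = a_i*q_{i-1} + q_{i-2} with p_{-2}=0, p_{-1}=1, q_{-2}=1, q_{-1}=0:
  i=0: a_0=2, p_0 = 2*1 + 0 = 2, q_0 = 2*0 + 1 = 1.
  i=1: a_1=6, p_1 = 6*2 + 1 = 13, q_1 = 6*1 + 0 = 6.
  i=2: a_2=3, p_2 = 3*13 + 2 = 41, q_2 = 3*6 + 1 = 19.
  i=3: a_3=6, p_3 = 6*41 + 13 = 259, q_3 = 6*19 + 6 = 120.
  i=4: a_4=6, p_4 = 6*259 + 41 = 1595, q_4 = 6*120 + 19 = 739.
  i=5: a_5=5, p_5 = 5*1595 + 259 = 8234, q_5 = 5*739 + 120 = 3815.

2/1, 13/6, 41/19, 259/120, 1595/739, 8234/3815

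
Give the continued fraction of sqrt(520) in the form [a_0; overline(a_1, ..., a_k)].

[22; overline(1, 4, 11, 4, 1, 44)]

Write x_i = (sqrt(520) + m_i)/d_i with (m_0, d_0) = (0, 1). a_0 = floor(sqrt(520)) = 22, since 22^2 = 484 <= 520 < 529 = 23^2.
Iterate m_{i+1} = d_i*a_i - m_i, d_{i+1} = (520 - m_{i+1}^2)/d_i, a_{i+1} = floor((a_0 + m_{i+1})/d_{i+1}):
  m_1 = 1*22 - 0 = 22, d_1 = (520 - 22^2)/1 = 36/1 = 36, a_1 = floor((22 + 22)/36) = 1.
  m_2 = 36*1 - 22 = 14, d_2 = (520 - 14^2)/36 = 324/36 = 9, a_2 = floor((22 + 14)/9) = 4.
  m_3 = 9*4 - 14 = 22, d_3 = (520 - 22^2)/9 = 36/9 = 4, a_3 = floor((22 + 22)/4) = 11.
  m_4 = 4*11 - 22 = 22, d_4 = (520 - 22^2)/4 = 36/4 = 9, a_4 = floor((22 + 22)/9) = 4.
  m_5 = 9*4 - 22 = 14, d_5 = (520 - 14^2)/9 = 324/9 = 36, a_5 = floor((22 + 14)/36) = 1.
  m_6 = 36*1 - 14 = 22, d_6 = (520 - 22^2)/36 = 36/36 = 1, a_6 = floor((22 + 22)/1) = 44.
  m_7 = 1*44 - 22 = 22, d_7 = (520 - 22^2)/1 = 36/1 = 36: (m_7, d_7) = (m_1, d_1) = (22, 36), so from here the quotients repeat a_1, ..., a_6; the period length is 6.
Hence the expansion of sqrt(520) is a_0 = 22 followed by the repeating block 1, 4, 11, 4, 1, 44 (period 6).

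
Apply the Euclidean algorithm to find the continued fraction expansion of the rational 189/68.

Run the Euclidean algorithm on 189 and 68; the successive quotients are the partial quotients a_0, a_1, ... (each step inverts the fractional part left over by the previous one):
  189 = 2*68 + 53, so a_0 = 2.
  68 = 1*53 + 15, so a_1 = 1.
  53 = 3*15 + 8, so a_2 = 3.
  15 = 1*8 + 7, so a_3 = 1.
  8 = 1*7 + 1, so a_4 = 1.
  7 = 7*1 + 0, so a_5 = 7.
The remainder reaches 0 after 6 divisions, so the expansion has 6 partial quotients, read off in order.

[2; 1, 3, 1, 1, 7]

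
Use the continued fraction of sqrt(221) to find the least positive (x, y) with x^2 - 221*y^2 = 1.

First expand sqrt(221) as a continued fraction. With x_i = (sqrt(221) + m_i)/d_i and (m_0, d_0) = (0, 1): a_0 = floor(sqrt(221)) = 14, since 14^2 = 196 <= 221 < 225 = 15^2.
Iterate m_{i+1} = d_i*a_i - m_i, d_{i+1} = (221 - m_{i+1}^2)/d_i, a_{i+1} = floor((a_0 + m_{i+1})/d_{i+1}):
  m_1 = 1*14 - 0 = 14, d_1 = (221 - 14^2)/1 = 25/1 = 25, a_1 = floor((14 + 14)/25) = 1.
  m_2 = 25*1 - 14 = 11, d_2 = (221 - 11^2)/25 = 100/25 = 4, a_2 = floor((14 + 11)/4) = 6.
  m_3 = 4*6 - 11 = 13, d_3 = (221 - 13^2)/4 = 52/4 = 13, a_3 = floor((14 + 13)/13) = 2.
  m_4 = 13*2 - 13 = 13, d_4 = (221 - 13^2)/13 = 52/13 = 4, a_4 = floor((14 + 13)/4) = 6.
  m_5 = 4*6 - 13 = 11, d_5 = (221 - 11^2)/4 = 100/4 = 25, a_5 = floor((14 + 11)/25) = 1.
  m_6 = 25*1 - 11 = 14, d_6 = (221 - 14^2)/25 = 25/25 = 1, a_6 = floor((14 + 14)/1) = 28.
  m_7 = 1*28 - 14 = 14, d_7 = (221 - 14^2)/1 = 25/1 = 25: (m_7, d_7) = (m_1, d_1) = (14, 25), so from here the quotients repeat a_1, ..., a_6; the period length is 6.
So sqrt(221) = [14; (1, 6, 2, 6, 1, 28)] with period length k = 6.
k is even, so the fundamental solution of x^2 - 221y^2 = 1 is (p_{k-1}, q_{k-1}) = (p_5, q_5); compute convergents through index 5.
Convergents (p_i = a_i*p_{i-1} + p_{i-2}, q_i = a_i*q_{i-1} + q_{i-2} with p_{-2}=0, p_{-1}=1, q_{-2}=1, q_{-1}=0):
  i=0: a_0=14, p_0 = 14*1 + 0 = 14, q_0 = 14*0 + 1 = 1.
  i=1: a_1=1, p_1 = 1*14 + 1 = 15, q_1 = 1*1 + 0 = 1.
  i=2: a_2=6, p_2 = 6*15 + 14 = 104, q_2 = 6*1 + 1 = 7.
  i=3: a_3=2, p_3 = 2*104 + 15 = 223, q_3 = 2*7 + 1 = 15.
  i=4: a_4=6, p_4 = 6*223 + 104 = 1442, q_4 = 6*15 + 7 = 97.
  i=5: a_5=1, p_5 = 1*1442 + 223 = 1665, q_5 = 1*97 + 15 = 112.
Check: 1665^2 - 221*112^2 = 2772225 - 2772224 = 1, so (x, y) = (1665, 112) solves the equation, and by the theorem it is the least positive solution.

(x, y) = (1665, 112)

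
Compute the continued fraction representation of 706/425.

Run the Euclidean algorithm on 706 and 425; the successive quotients are the partial quotients a_0, a_1, ... (each step inverts the fractional part left over by the previous one):
  706 = 1*425 + 281, so a_0 = 1.
  425 = 1*281 + 144, so a_1 = 1.
  281 = 1*144 + 137, so a_2 = 1.
  144 = 1*137 + 7, so a_3 = 1.
  137 = 19*7 + 4, so a_4 = 19.
  7 = 1*4 + 3, so a_5 = 1.
  4 = 1*3 + 1, so a_6 = 1.
  3 = 3*1 + 0, so a_7 = 3.
The remainder reaches 0 after 8 divisions, so the expansion has 8 partial quotients, read off in order.

[1; 1, 1, 1, 19, 1, 1, 3]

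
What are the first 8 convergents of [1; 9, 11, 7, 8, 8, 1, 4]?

Using the convergent recurrence p_i = a_i*p_{i-1} + p_{i-2}, q_i = a_i*q_{i-1} + q_{i-2} with p_{-2}=0, p_{-1}=1, q_{-2}=1, q_{-1}=0:
  i=0: a_0=1, p_0 = 1*1 + 0 = 1, q_0 = 1*0 + 1 = 1.
  i=1: a_1=9, p_1 = 9*1 + 1 = 10, q_1 = 9*1 + 0 = 9.
  i=2: a_2=11, p_2 = 11*10 + 1 = 111, q_2 = 11*9 + 1 = 100.
  i=3: a_3=7, p_3 = 7*111 + 10 = 787, q_3 = 7*100 + 9 = 709.
  i=4: a_4=8, p_4 = 8*787 + 111 = 6407, q_4 = 8*709 + 100 = 5772.
  i=5: a_5=8, p_5 = 8*6407 + 787 = 52043, q_5 = 8*5772 + 709 = 46885.
  i=6: a_6=1, p_6 = 1*52043 + 6407 = 58450, q_6 = 1*46885 + 5772 = 52657.
  i=7: a_7=4, p_7 = 4*58450 + 52043 = 285843, q_7 = 4*52657 + 46885 = 257513.

1/1, 10/9, 111/100, 787/709, 6407/5772, 52043/46885, 58450/52657, 285843/257513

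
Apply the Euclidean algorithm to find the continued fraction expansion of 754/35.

[21; 1, 1, 5, 3]

Run the Euclidean algorithm on 754 and 35; the successive quotients are the partial quotients a_0, a_1, ... (each step inverts the fractional part left over by the previous one):
  754 = 21*35 + 19, so a_0 = 21.
  35 = 1*19 + 16, so a_1 = 1.
  19 = 1*16 + 3, so a_2 = 1.
  16 = 5*3 + 1, so a_3 = 5.
  3 = 3*1 + 0, so a_4 = 3.
The remainder reaches 0 after 5 divisions, so the expansion has 5 partial quotients, read off in order.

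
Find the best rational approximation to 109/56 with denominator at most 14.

Expand x = 109/56 as a continued fraction with the Euclidean algorithm:
  109 = 1*56 + 53, so a_0 = 1.
  56 = 1*53 + 3, so a_1 = 1.
  53 = 17*3 + 2, so a_2 = 17.
  3 = 1*2 + 1, so a_3 = 1.
  2 = 2*1 + 0, so a_4 = 2.
so x = [1; 1, 17, 1, 2].
Convergents (p_i = a_i*p_{i-1} + p_{i-2}, q_i = a_i*q_{i-1} + q_{i-2} with p_{-2}=0, p_{-1}=1, q_{-2}=1, q_{-1}=0), until the denominator exceeds 14:
  i=0: a_0=1, p_0 = 1*1 + 0 = 1, q_0 = 1*0 + 1 = 1.
  i=1: a_1=1, p_1 = 1*1 + 1 = 2, q_1 = 1*1 + 0 = 1.
  i=2: a_2=17, p_2 = 17*2 + 1 = 35, q_2 = 17*1 + 1 = 18.
q_2 = 18 > 14, so the last convergent with denominator <= 14 is p_1/q_1 = 2/1.
The closest fraction with denominator <= 14 is either p_1/q_1 or the intermediate fraction (k*p_1 + p_0)/(k*q_1 + q_0) with the largest k >= 1 whose denominator stays <= 14; these approach x as k grows, and every other convergent or intermediate fraction in range is farther away.
Largest k: floor((14 - q_0)/q_1) = floor((14 - 1)/1) = 13.
That gives (13*2 + 1)/(13*1 + 1) = 27/14.
Compare the errors: |x - 2/1| = |109*1 - 2*56|/(56*1) = 3/56, and |x - 27/14| = |109*14 - 27*56|/(56*14) = 14/784.
Cross-multiplying, 14*56 = 784 < 2352 = 3*784, so 14/784 is smaller: the intermediate fraction 27/14 is closer to x than 2/1.

27/14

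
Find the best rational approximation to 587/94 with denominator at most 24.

25/4

Expand x = 587/94 as a continued fraction with the Euclidean algorithm:
  587 = 6*94 + 23, so a_0 = 6.
  94 = 4*23 + 2, so a_1 = 4.
  23 = 11*2 + 1, so a_2 = 11.
  2 = 2*1 + 0, so a_3 = 2.
so x = [6; 4, 11, 2].
Convergents (p_i = a_i*p_{i-1} + p_{i-2}, q_i = a_i*q_{i-1} + q_{i-2} with p_{-2}=0, p_{-1}=1, q_{-2}=1, q_{-1}=0), until the denominator exceeds 24:
  i=0: a_0=6, p_0 = 6*1 + 0 = 6, q_0 = 6*0 + 1 = 1.
  i=1: a_1=4, p_1 = 4*6 + 1 = 25, q_1 = 4*1 + 0 = 4.
  i=2: a_2=11, p_2 = 11*25 + 6 = 281, q_2 = 11*4 + 1 = 45.
q_2 = 45 > 24, so the last convergent with denominator <= 24 is p_1/q_1 = 25/4.
The closest fraction with denominator <= 24 is either p_1/q_1 or the intermediate fraction (k*p_1 + p_0)/(k*q_1 + q_0) with the largest k >= 1 whose denominator stays <= 24; these approach x as k grows, and every other convergent or intermediate fraction in range is farther away.
Largest k: floor((24 - q_0)/q_1) = floor((24 - 1)/4) = 5.
That gives (5*25 + 6)/(5*4 + 1) = 131/21.
Compare the errors: |x - 25/4| = |587*4 - 25*94|/(94*4) = 2/376, and |x - 131/21| = |587*21 - 131*94|/(94*21) = 13/1974.
Cross-multiplying, 2*1974 = 3948 < 4888 = 13*376, so 2/376 is smaller: the convergent 25/4 is closer to x than 131/21.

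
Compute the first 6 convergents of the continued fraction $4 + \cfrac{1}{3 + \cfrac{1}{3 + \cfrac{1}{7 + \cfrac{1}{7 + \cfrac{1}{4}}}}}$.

Using the convergent recurrence p_i = a_i*p_{i-1} + p_{i-2}, q_i = a_i*q_{i-1} + q_{i-2} with p_{-2}=0, p_{-1}=1, q_{-2}=1, q_{-1}=0:
  i=0: a_0=4, p_0 = 4*1 + 0 = 4, q_0 = 4*0 + 1 = 1.
  i=1: a_1=3, p_1 = 3*4 + 1 = 13, q_1 = 3*1 + 0 = 3.
  i=2: a_2=3, p_2 = 3*13 + 4 = 43, q_2 = 3*3 + 1 = 10.
  i=3: a_3=7, p_3 = 7*43 + 13 = 314, q_3 = 7*10 + 3 = 73.
  i=4: a_4=7, p_4 = 7*314 + 43 = 2241, q_4 = 7*73 + 10 = 521.
  i=5: a_5=4, p_5 = 4*2241 + 314 = 9278, q_5 = 4*521 + 73 = 2157.

4/1, 13/3, 43/10, 314/73, 2241/521, 9278/2157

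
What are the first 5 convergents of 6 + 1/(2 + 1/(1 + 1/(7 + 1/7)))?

Using the convergent recurrence p_i = a_i*p_{i-1} + p_{i-2}, q_i = a_i*q_{i-1} + q_{i-2} with p_{-2}=0, p_{-1}=1, q_{-2}=1, q_{-1}=0:
  i=0: a_0=6, p_0 = 6*1 + 0 = 6, q_0 = 6*0 + 1 = 1.
  i=1: a_1=2, p_1 = 2*6 + 1 = 13, q_1 = 2*1 + 0 = 2.
  i=2: a_2=1, p_2 = 1*13 + 6 = 19, q_2 = 1*2 + 1 = 3.
  i=3: a_3=7, p_3 = 7*19 + 13 = 146, q_3 = 7*3 + 2 = 23.
  i=4: a_4=7, p_4 = 7*146 + 19 = 1041, q_4 = 7*23 + 3 = 164.

6/1, 13/2, 19/3, 146/23, 1041/164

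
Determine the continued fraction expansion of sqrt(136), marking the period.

Write x_i = (sqrt(136) + m_i)/d_i with (m_0, d_0) = (0, 1). a_0 = floor(sqrt(136)) = 11, since 11^2 = 121 <= 136 < 144 = 12^2.
Iterate m_{i+1} = d_i*a_i - m_i, d_{i+1} = (136 - m_{i+1}^2)/d_i, a_{i+1} = floor((a_0 + m_{i+1})/d_{i+1}):
  m_1 = 1*11 - 0 = 11, d_1 = (136 - 11^2)/1 = 15/1 = 15, a_1 = floor((11 + 11)/15) = 1.
  m_2 = 15*1 - 11 = 4, d_2 = (136 - 4^2)/15 = 120/15 = 8, a_2 = floor((11 + 4)/8) = 1.
  m_3 = 8*1 - 4 = 4, d_3 = (136 - 4^2)/8 = 120/8 = 15, a_3 = floor((11 + 4)/15) = 1.
  m_4 = 15*1 - 4 = 11, d_4 = (136 - 11^2)/15 = 15/15 = 1, a_4 = floor((11 + 11)/1) = 22.
  m_5 = 1*22 - 11 = 11, d_5 = (136 - 11^2)/1 = 15/1 = 15: (m_5, d_5) = (m_1, d_1) = (11, 15), so from here the quotients repeat a_1, ..., a_4; the period length is 4.
Hence the expansion of sqrt(136) is a_0 = 11 followed by the repeating block 1, 1, 1, 22 (period 4).

[11; (1, 1, 1, 22)]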